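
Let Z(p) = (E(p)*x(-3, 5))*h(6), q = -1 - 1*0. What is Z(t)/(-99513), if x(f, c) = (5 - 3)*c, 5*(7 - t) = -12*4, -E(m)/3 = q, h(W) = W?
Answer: -20/11057 ≈ -0.0018088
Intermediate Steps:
q = -1 (q = -1 + 0 = -1)
E(m) = 3 (E(m) = -3*(-1) = 3)
t = 83/5 (t = 7 - (-12)*4/5 = 7 - 1/5*(-48) = 7 + 48/5 = 83/5 ≈ 16.600)
x(f, c) = 2*c
Z(p) = 180 (Z(p) = (3*(2*5))*6 = (3*10)*6 = 30*6 = 180)
Z(t)/(-99513) = 180/(-99513) = 180*(-1/99513) = -20/11057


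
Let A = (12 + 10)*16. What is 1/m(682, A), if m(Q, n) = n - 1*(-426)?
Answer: 1/778 ≈ 0.0012853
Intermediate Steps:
A = 352 (A = 22*16 = 352)
m(Q, n) = 426 + n (m(Q, n) = n + 426 = 426 + n)
1/m(682, A) = 1/(426 + 352) = 1/778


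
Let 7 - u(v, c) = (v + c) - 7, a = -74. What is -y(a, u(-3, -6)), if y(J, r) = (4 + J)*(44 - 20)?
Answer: 1680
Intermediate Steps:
u(v, c) = 14 - c - v (u(v, c) = 7 - ((v + c) - 7) = 7 - ((c + v) - 7) = 7 - (-7 + c + v) = 7 + (7 - c - v) = 14 - c - v)
y(J, r) = 96 + 24*J (y(J, r) = (4 + J)*24 = 96 + 24*J)
-y(a, u(-3, -6)) = -(96 + 24*(-74)) = -(96 - 1776) = -1*(-1680) = 1680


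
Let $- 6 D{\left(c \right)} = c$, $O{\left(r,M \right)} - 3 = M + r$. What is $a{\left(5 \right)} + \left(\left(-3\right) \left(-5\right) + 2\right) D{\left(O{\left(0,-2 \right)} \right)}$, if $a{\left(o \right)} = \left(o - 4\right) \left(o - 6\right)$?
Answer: $- \frac{23}{6} \approx -3.8333$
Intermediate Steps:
$O{\left(r,M \right)} = 3 + M + r$ ($O{\left(r,M \right)} = 3 + \left(M + r\right) = 3 + M + r$)
$a{\left(o \right)} = \left(-6 + o\right) \left(-4 + o\right)$ ($a{\left(o \right)} = \left(-4 + o\right) \left(-6 + o\right) = \left(-6 + o\right) \left(-4 + o\right)$)
$D{\left(c \right)} = - \frac{c}{6}$
$a{\left(5 \right)} + \left(\left(-3\right) \left(-5\right) + 2\right) D{\left(O{\left(0,-2 \right)} \right)} = \left(24 + 5^{2} - 50\right) + \left(\left(-3\right) \left(-5\right) + 2\right) \left(- \frac{3 - 2 + 0}{6}\right) = \left(24 + 25 - 50\right) + \left(15 + 2\right) \left(\left(- \frac{1}{6}\right) 1\right) = -1 + 17 \left(- \frac{1}{6}\right) = -1 - \frac{17}{6} = - \frac{23}{6}$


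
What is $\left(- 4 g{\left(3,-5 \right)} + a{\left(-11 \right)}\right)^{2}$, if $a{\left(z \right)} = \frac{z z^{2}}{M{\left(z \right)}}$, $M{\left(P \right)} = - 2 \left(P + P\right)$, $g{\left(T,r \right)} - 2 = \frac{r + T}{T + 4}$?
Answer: $\frac{1079521}{784} \approx 1376.9$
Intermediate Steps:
$g{\left(T,r \right)} = 2 + \frac{T + r}{4 + T}$ ($g{\left(T,r \right)} = 2 + \frac{r + T}{T + 4} = 2 + \frac{T + r}{4 + T}$)
$M{\left(P \right)} = - 4 P$ ($M{\left(P \right)} = - 2 \cdot 2 P = - 4 P$)
$a{\left(z \right)} = - \frac{z^{2}}{4}$ ($a{\left(z \right)} = \frac{z z^{2}}{\left(-4\right) z} = z^{3} \left(- \frac{1}{4 z}\right) = - \frac{z^{2}}{4}$)
$\left(- 4 g{\left(3,-5 \right)} + a{\left(-11 \right)}\right)^{2} = \left(- 4 \frac{8 - 5 + 3 \cdot 3}{4 + 3} - \frac{\left(-11\right)^{2}}{4}\right)^{2} = \left(- 4 \frac{8 - 5 + 9}{7} - \frac{121}{4}\right)^{2} = \left(- 4 \cdot \frac{1}{7} \cdot 12 - \frac{121}{4}\right)^{2} = \left(\left(-4\right) \frac{12}{7} - \frac{121}{4}\right)^{2} = \left(- \frac{48}{7} - \frac{121}{4}\right)^{2} = \left(- \frac{1039}{28}\right)^{2} = \frac{1079521}{784}$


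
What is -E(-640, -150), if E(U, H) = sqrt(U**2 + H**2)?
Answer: -10*sqrt(4321) ≈ -657.34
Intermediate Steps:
E(U, H) = sqrt(H**2 + U**2)
-E(-640, -150) = -sqrt((-150)**2 + (-640)**2) = -sqrt(22500 + 409600) = -sqrt(432100) = -10*sqrt(4321)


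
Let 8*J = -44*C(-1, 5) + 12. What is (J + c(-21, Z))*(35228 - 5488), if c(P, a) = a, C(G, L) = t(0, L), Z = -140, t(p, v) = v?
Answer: -4936840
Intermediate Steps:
C(G, L) = L
J = -26 (J = (-44*5 + 12)/8 = (-220 + 12)/8 = (⅛)*(-208) = -26)
(J + c(-21, Z))*(35228 - 5488) = (-26 - 140)*(35228 - 5488) = -166*29740 = -4936840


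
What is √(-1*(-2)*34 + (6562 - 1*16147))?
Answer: I*√9517 ≈ 97.555*I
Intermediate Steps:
√(-1*(-2)*34 + (6562 - 1*16147)) = √(2*34 + (6562 - 16147)) = √(68 - 9585) = √(-9517) = I*√9517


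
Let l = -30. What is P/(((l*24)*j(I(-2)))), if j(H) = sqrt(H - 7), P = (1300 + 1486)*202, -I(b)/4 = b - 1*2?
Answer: -140693/540 ≈ -260.54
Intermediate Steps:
I(b) = 8 - 4*b (I(b) = -4*(b - 1*2) = -4*(b - 2) = -4*(-2 + b) = 8 - 4*b)
P = 562772 (P = 2786*202 = 562772)
j(H) = sqrt(-7 + H)
P/(((l*24)*j(I(-2)))) = 562772/(((-30*24)*sqrt(-7 + (8 - 4*(-2))))) = 562772/((-720*sqrt(-7 + (8 + 8)))) = 562772/((-720*sqrt(-7 + 16))) = 562772/((-720*sqrt(9))) = 562772/((-720*3)) = 562772/(-2160) = 562772*(-1/2160) = -140693/540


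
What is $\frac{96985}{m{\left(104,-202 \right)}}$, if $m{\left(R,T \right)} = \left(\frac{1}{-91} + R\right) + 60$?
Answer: $\frac{8825635}{14923} \approx 591.41$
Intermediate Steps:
$m{\left(R,T \right)} = \frac{5459}{91} + R$ ($m{\left(R,T \right)} = \left(- \frac{1}{91} + R\right) + 60 = \frac{5459}{91} + R$)
$\frac{96985}{m{\left(104,-202 \right)}} = \frac{96985}{\frac{5459}{91} + 104} = \frac{96985}{\frac{14923}{91}} = 96985 \cdot \frac{91}{14923} = \frac{8825635}{14923}$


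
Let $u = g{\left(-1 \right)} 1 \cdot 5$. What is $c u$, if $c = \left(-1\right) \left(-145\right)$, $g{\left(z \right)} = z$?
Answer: $-725$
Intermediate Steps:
$c = 145$
$u = -5$ ($u = \left(-1\right) 1 \cdot 5 = \left(-1\right) 5 = -5$)
$c u = 145 \left(-5\right) = -725$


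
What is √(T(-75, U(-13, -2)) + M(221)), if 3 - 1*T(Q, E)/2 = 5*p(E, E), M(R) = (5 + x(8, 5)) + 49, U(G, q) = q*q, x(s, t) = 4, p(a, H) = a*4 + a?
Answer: 2*I*√34 ≈ 11.662*I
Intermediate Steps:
p(a, H) = 5*a (p(a, H) = 4*a + a = 5*a)
U(G, q) = q²
M(R) = 58 (M(R) = (5 + 4) + 49 = 9 + 49 = 58)
T(Q, E) = 6 - 50*E (T(Q, E) = 6 - 10*5*E = 6 - 50*E)
√(T(-75, U(-13, -2)) + M(221)) = √((6 - 50*(-2)²) + 58) = √((6 - 50*4) + 58) = √((6 - 200) + 58) = √(-194 + 58) = √(-136) = 2*I*√34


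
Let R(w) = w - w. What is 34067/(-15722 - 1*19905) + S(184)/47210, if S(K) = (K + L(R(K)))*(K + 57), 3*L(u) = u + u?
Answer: -14229691/840975335 ≈ -0.016920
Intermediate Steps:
R(w) = 0
L(u) = 2*u/3 (L(u) = (u + u)/3 = (2*u)/3 = 2*u/3)
S(K) = K*(57 + K) (S(K) = (K + (⅔)*0)*(K + 57) = (K + 0)*(57 + K) = K*(57 + K))
34067/(-15722 - 1*19905) + S(184)/47210 = 34067/(-15722 - 1*19905) + (184*(57 + 184))/47210 = 34067/(-15722 - 19905) + (184*241)*(1/47210) = 34067/(-35627) + 44344*(1/47210) = 34067*(-1/35627) + 22172/23605 = -34067/35627 + 22172/23605 = -14229691/840975335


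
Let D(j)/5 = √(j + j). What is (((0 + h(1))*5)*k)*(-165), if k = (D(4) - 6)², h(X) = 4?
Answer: -778800 + 396000*√2 ≈ -2.1877e+5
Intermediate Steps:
D(j) = 5*√2*√j (D(j) = 5*√(j + j) = 5*√(2*j) = 5*(√2*√j) = 5*√2*√j)
k = (-6 + 10*√2)² (k = (5*√2*√4 - 6)² = (5*√2*2 - 6)² = (10*√2 - 6)² = (-6 + 10*√2)² ≈ 66.294)
(((0 + h(1))*5)*k)*(-165) = (((0 + 4)*5)*(236 - 120*√2))*(-165) = ((4*5)*(236 - 120*√2))*(-165) = (20*(236 - 120*√2))*(-165) = (4720 - 2400*√2)*(-165) = -778800 + 396000*√2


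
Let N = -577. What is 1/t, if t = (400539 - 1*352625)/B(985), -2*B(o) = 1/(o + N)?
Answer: -1/39097824 ≈ -2.5577e-8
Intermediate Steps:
B(o) = -1/(2*(-577 + o)) (B(o) = -1/(2*(o - 577)) = -1/(2*(-577 + o)))
t = -39097824 (t = (400539 - 1*352625)/((-1/(-1154 + 2*985))) = (400539 - 352625)/((-1/(-1154 + 1970))) = 47914/((-1/816)) = 47914/((-1*1/816)) = 47914/(-1/816) = 47914*(-816) = -39097824)
1/t = 1/(-39097824) = -1/39097824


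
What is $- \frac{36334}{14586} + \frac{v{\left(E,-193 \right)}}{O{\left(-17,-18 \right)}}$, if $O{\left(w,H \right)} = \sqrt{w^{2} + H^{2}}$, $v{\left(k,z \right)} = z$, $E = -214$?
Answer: $- \frac{18167}{7293} - \frac{193 \sqrt{613}}{613} \approx -10.286$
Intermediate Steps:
$O{\left(w,H \right)} = \sqrt{H^{2} + w^{2}}$
$- \frac{36334}{14586} + \frac{v{\left(E,-193 \right)}}{O{\left(-17,-18 \right)}} = - \frac{36334}{14586} - \frac{193}{\sqrt{\left(-18\right)^{2} + \left(-17\right)^{2}}} = \left(-36334\right) \frac{1}{14586} - \frac{193}{\sqrt{324 + 289}} = - \frac{18167}{7293} - \frac{193}{\sqrt{613}} = - \frac{18167}{7293} - 193 \frac{\sqrt{613}}{613} = - \frac{18167}{7293} - \frac{193 \sqrt{613}}{613}$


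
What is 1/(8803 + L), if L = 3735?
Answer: 1/12538 ≈ 7.9758e-5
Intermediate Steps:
1/(8803 + L) = 1/(8803 + 3735) = 1/12538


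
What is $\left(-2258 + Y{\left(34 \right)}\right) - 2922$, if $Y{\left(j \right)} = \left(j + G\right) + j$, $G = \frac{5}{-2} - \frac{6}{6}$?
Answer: $- \frac{10231}{2} \approx -5115.5$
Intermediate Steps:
$G = - \frac{7}{2}$ ($G = 5 \left(- \frac{1}{2}\right) - 1 = - \frac{5}{2} - 1 = - \frac{7}{2} \approx -3.5$)
$Y{\left(j \right)} = - \frac{7}{2} + 2 j$ ($Y{\left(j \right)} = \left(j - \frac{7}{2}\right) + j = \left(- \frac{7}{2} + j\right) + j = - \frac{7}{2} + 2 j$)
$\left(-2258 + Y{\left(34 \right)}\right) - 2922 = \left(-2258 + \left(- \frac{7}{2} + 2 \cdot 34\right)\right) - 2922 = \left(-2258 + \left(- \frac{7}{2} + 68\right)\right) - 2922 = \left(-2258 + \frac{129}{2}\right) - 2922 = - \frac{4387}{2} - 2922 = - \frac{10231}{2}$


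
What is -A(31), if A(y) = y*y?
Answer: -961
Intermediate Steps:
A(y) = y²
-A(31) = -1*31² = -1*961 = -961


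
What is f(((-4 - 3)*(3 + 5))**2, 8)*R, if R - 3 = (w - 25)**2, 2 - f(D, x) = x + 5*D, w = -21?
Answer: -33238634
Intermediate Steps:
f(D, x) = 2 - x - 5*D (f(D, x) = 2 - (x + 5*D) = 2 + (-x - 5*D) = 2 - x - 5*D)
R = 2119 (R = 3 + (-21 - 25)**2 = 3 + (-46)**2 = 3 + 2116 = 2119)
f(((-4 - 3)*(3 + 5))**2, 8)*R = (2 - 1*8 - 5*(-4 - 3)**2*(3 + 5)**2)*2119 = (2 - 8 - 5*(-7*8)**2)*2119 = (2 - 8 - 5*(-56)**2)*2119 = (2 - 8 - 5*3136)*2119 = (2 - 8 - 15680)*2119 = -15686*2119 = -33238634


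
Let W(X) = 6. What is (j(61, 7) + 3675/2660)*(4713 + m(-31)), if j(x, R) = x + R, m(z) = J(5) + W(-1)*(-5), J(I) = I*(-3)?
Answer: 6153591/19 ≈ 3.2387e+5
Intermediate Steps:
J(I) = -3*I
m(z) = -45 (m(z) = -3*5 + 6*(-5) = -15 - 30 = -45)
j(x, R) = R + x
(j(61, 7) + 3675/2660)*(4713 + m(-31)) = ((7 + 61) + 3675/2660)*(4713 - 45) = (68 + 3675*(1/2660))*4668 = (68 + 105/76)*4668 = (5273/76)*4668 = 6153591/19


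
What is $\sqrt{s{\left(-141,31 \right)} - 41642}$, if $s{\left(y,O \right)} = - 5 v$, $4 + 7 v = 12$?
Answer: $\frac{i \sqrt{2040738}}{7} \approx 204.08 i$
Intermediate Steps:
$v = \frac{8}{7}$ ($v = - \frac{4}{7} + \frac{1}{7} \cdot 12 = - \frac{4}{7} + \frac{12}{7} = \frac{8}{7} \approx 1.1429$)
$s{\left(y,O \right)} = - \frac{40}{7}$ ($s{\left(y,O \right)} = \left(-5\right) \frac{8}{7} = - \frac{40}{7}$)
$\sqrt{s{\left(-141,31 \right)} - 41642} = \sqrt{- \frac{40}{7} - 41642} = \sqrt{- \frac{291534}{7}} = \frac{i \sqrt{2040738}}{7}$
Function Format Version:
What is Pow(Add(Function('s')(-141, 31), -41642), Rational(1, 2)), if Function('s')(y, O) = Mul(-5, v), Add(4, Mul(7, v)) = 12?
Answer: Mul(Rational(1, 7), I, Pow(2040738, Rational(1, 2))) ≈ Mul(204.08, I)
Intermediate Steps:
v = Rational(8, 7) (v = Add(Rational(-4, 7), Mul(Rational(1, 7), 12)) = Add(Rational(-4, 7), Rational(12, 7)) = Rational(8, 7) ≈ 1.1429)
Function('s')(y, O) = Rational(-40, 7) (Function('s')(y, O) = Mul(-5, Rational(8, 7)) = Rational(-40, 7))
Pow(Add(Function('s')(-141, 31), -41642), Rational(1, 2)) = Pow(Add(Rational(-40, 7), -41642), Rational(1, 2)) = Pow(Rational(-291534, 7), Rational(1, 2)) = Mul(Rational(1, 7), I, Pow(2040738, Rational(1, 2)))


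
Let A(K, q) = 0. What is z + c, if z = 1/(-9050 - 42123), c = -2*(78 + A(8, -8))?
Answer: -7982989/51173 ≈ -156.00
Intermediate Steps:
c = -156 (c = -2*(78 + 0) = -2*78 = -156)
z = -1/51173 (z = 1/(-51173) = -1/51173 ≈ -1.9542e-5)
z + c = -1/51173 - 156 = -7982989/51173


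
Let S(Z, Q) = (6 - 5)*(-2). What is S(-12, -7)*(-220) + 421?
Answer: 861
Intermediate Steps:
S(Z, Q) = -2 (S(Z, Q) = 1*(-2) = -2)
S(-12, -7)*(-220) + 421 = -2*(-220) + 421 = 440 + 421 = 861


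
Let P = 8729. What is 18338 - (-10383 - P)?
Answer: 37450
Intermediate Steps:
18338 - (-10383 - P) = 18338 - (-10383 - 1*8729) = 18338 - (-10383 - 8729) = 18338 - 1*(-19112) = 18338 + 19112 = 37450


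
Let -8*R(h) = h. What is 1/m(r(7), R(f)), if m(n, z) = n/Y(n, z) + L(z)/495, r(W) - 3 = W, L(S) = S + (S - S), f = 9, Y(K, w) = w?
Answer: -3960/35209 ≈ -0.11247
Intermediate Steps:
R(h) = -h/8
L(S) = S (L(S) = S + 0 = S)
r(W) = 3 + W
m(n, z) = z/495 + n/z (m(n, z) = n/z + z/495 = z/495 + n/z)
1/m(r(7), R(f)) = 1/((-⅛*9)/495 + (3 + 7)/((-⅛*9))) = 1/((1/495)*(-9/8) + 10/(-9/8)) = 1/(-1/440 + 10*(-8/9)) = 1/(-1/440 - 80/9) = 1/(-35209/3960) = -3960/35209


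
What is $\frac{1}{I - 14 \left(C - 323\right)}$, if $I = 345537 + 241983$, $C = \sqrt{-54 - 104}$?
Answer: $\frac{296021}{175256880366} + \frac{7 i \sqrt{158}}{175256880366} \approx 1.6891 \cdot 10^{-6} + 5.0206 \cdot 10^{-10} i$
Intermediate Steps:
$C = i \sqrt{158}$ ($C = \sqrt{-158} = i \sqrt{158} \approx 12.57 i$)
$I = 587520$
$\frac{1}{I - 14 \left(C - 323\right)} = \frac{1}{587520 - 14 \left(i \sqrt{158} - 323\right)} = \frac{1}{587520 - 14 \left(-323 + i \sqrt{158}\right)} = \frac{1}{587520 + \left(4522 - 14 i \sqrt{158}\right)} = \frac{1}{592042 - 14 i \sqrt{158}}$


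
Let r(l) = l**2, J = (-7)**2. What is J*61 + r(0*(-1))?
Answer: 2989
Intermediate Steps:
J = 49
J*61 + r(0*(-1)) = 49*61 + (0*(-1))**2 = 2989 + 0**2 = 2989 + 0 = 2989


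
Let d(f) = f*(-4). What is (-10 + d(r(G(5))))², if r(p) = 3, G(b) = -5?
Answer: 484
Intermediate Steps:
d(f) = -4*f
(-10 + d(r(G(5))))² = (-10 - 4*3)² = (-10 - 12)² = (-22)² = 484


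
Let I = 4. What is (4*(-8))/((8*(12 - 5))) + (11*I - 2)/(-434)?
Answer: -145/217 ≈ -0.66820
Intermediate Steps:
(4*(-8))/((8*(12 - 5))) + (11*I - 2)/(-434) = (4*(-8))/((8*(12 - 5))) + (11*4 - 2)/(-434) = -32/(8*7) + (44 - 2)*(-1/434) = -32/56 + 42*(-1/434) = -32*1/56 - 3/31 = -4/7 - 3/31 = -145/217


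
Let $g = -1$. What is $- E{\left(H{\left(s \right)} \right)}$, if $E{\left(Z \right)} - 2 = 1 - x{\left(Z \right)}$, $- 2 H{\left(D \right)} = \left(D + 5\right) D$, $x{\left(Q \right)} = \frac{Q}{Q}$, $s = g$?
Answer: $-2$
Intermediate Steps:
$s = -1$
$x{\left(Q \right)} = 1$
$H{\left(D \right)} = - \frac{D \left(5 + D\right)}{2}$ ($H{\left(D \right)} = - \frac{\left(D + 5\right) D}{2} = - \frac{\left(5 + D\right) D}{2} = - \frac{D \left(5 + D\right)}{2}$)
$E{\left(Z \right)} = 2$ ($E{\left(Z \right)} = 2 + \left(1 - 1\right) = 2 + 0 = 2$)
$- E{\left(H{\left(s \right)} \right)} = \left(-1\right) 2 = -2$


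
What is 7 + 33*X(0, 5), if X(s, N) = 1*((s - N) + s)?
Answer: -158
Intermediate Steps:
X(s, N) = -N + 2*s (X(s, N) = 1*(-N + 2*s) = -N + 2*s)
7 + 33*X(0, 5) = 7 + 33*(-1*5 + 2*0) = 7 + 33*(-5 + 0) = 7 + 33*(-5) = 7 - 165 = -158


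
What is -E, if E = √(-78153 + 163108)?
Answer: -√84955 ≈ -291.47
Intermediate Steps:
E = √84955 ≈ 291.47
-E = -√84955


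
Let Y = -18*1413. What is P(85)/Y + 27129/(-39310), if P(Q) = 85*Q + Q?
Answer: -488677543/499905270 ≈ -0.97754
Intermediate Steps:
Y = -25434
P(Q) = 86*Q
P(85)/Y + 27129/(-39310) = (86*85)/(-25434) + 27129/(-39310) = 7310*(-1/25434) + 27129*(-1/39310) = -3655/12717 - 27129/39310 = -488677543/499905270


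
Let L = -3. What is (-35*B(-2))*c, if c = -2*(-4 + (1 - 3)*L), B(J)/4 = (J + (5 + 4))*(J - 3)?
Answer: -19600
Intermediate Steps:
B(J) = 4*(-3 + J)*(9 + J) (B(J) = 4*((J + (5 + 4))*(J - 3)) = 4*((J + 9)*(-3 + J)) = 4*((9 + J)*(-3 + J)) = 4*((-3 + J)*(9 + J)) = 4*(-3 + J)*(9 + J))
c = -4 (c = -2*(-4 + (1 - 3)*(-3)) = -2*(-4 - 2*(-3)) = -2*(-4 + 6) = -2*2 = -4)
(-35*B(-2))*c = -35*(-108 + 4*(-2)**2 + 24*(-2))*(-4) = -35*(-108 + 4*4 - 48)*(-4) = -35*(-108 + 16 - 48)*(-4) = -35*(-140)*(-4) = 4900*(-4) = -19600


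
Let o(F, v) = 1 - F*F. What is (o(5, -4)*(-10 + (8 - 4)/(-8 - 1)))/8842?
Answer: 376/13263 ≈ 0.028350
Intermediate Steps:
o(F, v) = 1 - F²
(o(5, -4)*(-10 + (8 - 4)/(-8 - 1)))/8842 = ((1 - 1*5²)*(-10 + (8 - 4)/(-8 - 1)))/8842 = ((1 - 1*25)*(-10 + 4/(-9)))*(1/8842) = ((1 - 25)*(-10 + 4*(-⅑)))*(1/8842) = -24*(-10 - 4/9)*(1/8842) = -24*(-94/9)*(1/8842) = (752/3)*(1/8842) = 376/13263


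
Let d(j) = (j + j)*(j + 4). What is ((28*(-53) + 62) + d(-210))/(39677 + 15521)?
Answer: 3273/2123 ≈ 1.5417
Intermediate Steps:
d(j) = 2*j*(4 + j) (d(j) = (2*j)*(4 + j) = 2*j*(4 + j))
((28*(-53) + 62) + d(-210))/(39677 + 15521) = ((28*(-53) + 62) + 2*(-210)*(4 - 210))/(39677 + 15521) = ((-1484 + 62) + 2*(-210)*(-206))/55198 = (-1422 + 86520)*(1/55198) = 85098*(1/55198) = 3273/2123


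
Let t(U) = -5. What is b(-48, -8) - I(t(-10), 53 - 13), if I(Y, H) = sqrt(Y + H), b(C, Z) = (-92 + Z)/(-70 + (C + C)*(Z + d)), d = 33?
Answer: 10/247 - sqrt(35) ≈ -5.8756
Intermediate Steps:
b(C, Z) = (-92 + Z)/(-70 + 2*C*(33 + Z)) (b(C, Z) = (-92 + Z)/(-70 + (C + C)*(Z + 33)) = (-92 + Z)/(-70 + (2*C)*(33 + Z)) = (-92 + Z)/(-70 + 2*C*(33 + Z)))
I(Y, H) = sqrt(H + Y)
b(-48, -8) - I(t(-10), 53 - 13) = (-92 - 8)/(2*(-35 + 33*(-48) - 48*(-8))) - sqrt((53 - 13) - 5) = (1/2)*(-100)/(-35 - 1584 + 384) - sqrt(40 - 5) = (1/2)*(-100)/(-1235) - sqrt(35) = (1/2)*(-1/1235)*(-100) - sqrt(35) = 10/247 - sqrt(35)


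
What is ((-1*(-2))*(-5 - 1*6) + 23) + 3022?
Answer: 3023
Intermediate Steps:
((-1*(-2))*(-5 - 1*6) + 23) + 3022 = (2*(-5 - 6) + 23) + 3022 = (2*(-11) + 23) + 3022 = (-22 + 23) + 3022 = 1 + 3022 = 3023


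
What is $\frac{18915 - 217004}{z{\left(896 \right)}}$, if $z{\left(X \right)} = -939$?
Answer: $\frac{198089}{939} \approx 210.96$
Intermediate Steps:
$\frac{18915 - 217004}{z{\left(896 \right)}} = \frac{18915 - 217004}{-939} = \left(-198089\right) \left(- \frac{1}{939}\right) = \frac{198089}{939}$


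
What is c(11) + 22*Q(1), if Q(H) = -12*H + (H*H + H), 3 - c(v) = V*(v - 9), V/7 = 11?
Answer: -371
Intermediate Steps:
V = 77 (V = 7*11 = 77)
c(v) = 696 - 77*v (c(v) = 3 - 77*(v - 9) = 3 - 77*(-9 + v) = 3 - (-693 + 77*v) = 3 + (693 - 77*v) = 696 - 77*v)
Q(H) = H² - 11*H (Q(H) = -12*H + (H² + H) = -12*H + (H + H²) = H² - 11*H)
c(11) + 22*Q(1) = (696 - 77*11) + 22*(1*(-11 + 1)) = (696 - 847) + 22*(1*(-10)) = -151 + 22*(-10) = -151 - 220 = -371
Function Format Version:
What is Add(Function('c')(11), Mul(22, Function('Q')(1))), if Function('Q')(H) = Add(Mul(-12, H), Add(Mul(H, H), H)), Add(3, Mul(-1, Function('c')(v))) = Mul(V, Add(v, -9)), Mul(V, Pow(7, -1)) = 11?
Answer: -371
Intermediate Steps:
V = 77 (V = Mul(7, 11) = 77)
Function('c')(v) = Add(696, Mul(-77, v)) (Function('c')(v) = Add(3, Mul(-1, Mul(77, Add(v, -9)))) = Add(3, Mul(-1, Mul(77, Add(-9, v)))) = Add(3, Mul(-1, Add(-693, Mul(77, v)))) = Add(3, Add(693, Mul(-77, v))) = Add(696, Mul(-77, v)))
Function('Q')(H) = Add(Pow(H, 2), Mul(-11, H)) (Function('Q')(H) = Add(Mul(-12, H), Add(Pow(H, 2), H)) = Add(Mul(-12, H), Add(H, Pow(H, 2))) = Add(Pow(H, 2), Mul(-11, H)))
Add(Function('c')(11), Mul(22, Function('Q')(1))) = Add(Add(696, Mul(-77, 11)), Mul(22, Mul(1, Add(-11, 1)))) = Add(Add(696, -847), Mul(22, Mul(1, -10))) = Add(-151, Mul(22, -10)) = Add(-151, -220) = -371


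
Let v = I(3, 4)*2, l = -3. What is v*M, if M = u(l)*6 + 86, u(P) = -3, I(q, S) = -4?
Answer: -544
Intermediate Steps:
v = -8 (v = -4*2 = -8)
M = 68 (M = -3*6 + 86 = -18 + 86 = 68)
v*M = -8*68 = -544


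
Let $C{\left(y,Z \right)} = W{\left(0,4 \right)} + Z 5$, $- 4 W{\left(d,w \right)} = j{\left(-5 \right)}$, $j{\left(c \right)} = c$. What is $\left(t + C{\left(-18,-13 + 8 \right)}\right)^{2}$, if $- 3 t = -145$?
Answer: $\frac{87025}{144} \approx 604.34$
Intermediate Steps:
$t = \frac{145}{3}$ ($t = \left(- \frac{1}{3}\right) \left(-145\right) = \frac{145}{3} \approx 48.333$)
$W{\left(d,w \right)} = \frac{5}{4}$ ($W{\left(d,w \right)} = \left(- \frac{1}{4}\right) \left(-5\right) = \frac{5}{4}$)
$C{\left(y,Z \right)} = \frac{5}{4} + 5 Z$ ($C{\left(y,Z \right)} = \frac{5}{4} + Z 5 = \frac{5}{4} + 5 Z$)
$\left(t + C{\left(-18,-13 + 8 \right)}\right)^{2} = \left(\frac{145}{3} + \left(\frac{5}{4} + 5 \left(-13 + 8\right)\right)\right)^{2} = \left(\frac{145}{3} + \left(\frac{5}{4} + 5 \left(-5\right)\right)\right)^{2} = \left(\frac{145}{3} + \left(\frac{5}{4} - 25\right)\right)^{2} = \left(\frac{145}{3} - \frac{95}{4}\right)^{2} = \left(\frac{295}{12}\right)^{2} = \frac{87025}{144}$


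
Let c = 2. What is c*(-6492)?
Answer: -12984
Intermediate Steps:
c*(-6492) = 2*(-6492) = -12984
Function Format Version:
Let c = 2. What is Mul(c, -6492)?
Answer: -12984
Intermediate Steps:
Mul(c, -6492) = Mul(2, -6492) = -12984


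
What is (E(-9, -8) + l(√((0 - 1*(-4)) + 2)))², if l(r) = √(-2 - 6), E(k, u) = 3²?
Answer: 73 + 36*I*√2 ≈ 73.0 + 50.912*I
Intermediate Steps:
E(k, u) = 9
l(r) = 2*I*√2 (l(r) = √(-8) = 2*I*√2)
(E(-9, -8) + l(√((0 - 1*(-4)) + 2)))² = (9 + 2*I*√2)²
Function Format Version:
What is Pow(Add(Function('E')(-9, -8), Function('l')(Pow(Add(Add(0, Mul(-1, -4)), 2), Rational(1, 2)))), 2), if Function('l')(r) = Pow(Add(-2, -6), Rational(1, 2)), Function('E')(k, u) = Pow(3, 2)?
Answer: Add(73, Mul(36, I, Pow(2, Rational(1, 2)))) ≈ Add(73.000, Mul(50.912, I))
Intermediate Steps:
Function('E')(k, u) = 9
Function('l')(r) = Mul(2, I, Pow(2, Rational(1, 2))) (Function('l')(r) = Pow(-8, Rational(1, 2)) = Mul(2, I, Pow(2, Rational(1, 2))))
Pow(Add(Function('E')(-9, -8), Function('l')(Pow(Add(Add(0, Mul(-1, -4)), 2), Rational(1, 2)))), 2) = Pow(Add(9, Mul(2, I, Pow(2, Rational(1, 2)))), 2)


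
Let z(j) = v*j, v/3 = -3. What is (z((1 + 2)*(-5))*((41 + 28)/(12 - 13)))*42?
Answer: -391230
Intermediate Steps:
v = -9 (v = 3*(-3) = -9)
z(j) = -9*j
(z((1 + 2)*(-5))*((41 + 28)/(12 - 13)))*42 = ((-9*(1 + 2)*(-5))*((41 + 28)/(12 - 13)))*42 = ((-27*(-5))*(69/(-1)))*42 = ((-9*(-15))*(69*(-1)))*42 = (135*(-69))*42 = -9315*42 = -391230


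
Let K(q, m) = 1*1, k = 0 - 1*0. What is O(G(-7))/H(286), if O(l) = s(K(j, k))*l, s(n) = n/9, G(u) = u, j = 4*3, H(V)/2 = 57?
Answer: -7/1026 ≈ -0.0068226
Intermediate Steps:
H(V) = 114 (H(V) = 2*57 = 114)
j = 12
k = 0 (k = 0 + 0 = 0)
K(q, m) = 1
s(n) = n/9 (s(n) = n*(1/9) = n/9)
O(l) = l/9 (O(l) = ((1/9)*1)*l = l/9)
O(G(-7))/H(286) = ((1/9)*(-7))/114 = -7/9*1/114 = -7/1026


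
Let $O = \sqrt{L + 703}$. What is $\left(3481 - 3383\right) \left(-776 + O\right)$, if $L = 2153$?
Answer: $-76048 + 196 \sqrt{714} \approx -70811.0$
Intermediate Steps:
$O = 2 \sqrt{714}$ ($O = \sqrt{2153 + 703} = \sqrt{2856} = 2 \sqrt{714} \approx 53.442$)
$\left(3481 - 3383\right) \left(-776 + O\right) = \left(3481 - 3383\right) \left(-776 + 2 \sqrt{714}\right) = 98 \left(-776 + 2 \sqrt{714}\right) = -76048 + 196 \sqrt{714}$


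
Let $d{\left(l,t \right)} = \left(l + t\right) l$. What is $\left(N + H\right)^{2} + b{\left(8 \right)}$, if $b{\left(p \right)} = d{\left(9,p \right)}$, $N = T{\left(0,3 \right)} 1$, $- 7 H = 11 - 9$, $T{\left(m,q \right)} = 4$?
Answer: $\frac{8173}{49} \approx 166.8$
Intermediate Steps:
$H = - \frac{2}{7}$ ($H = - \frac{11 - 9}{7} = \left(- \frac{1}{7}\right) 2 = - \frac{2}{7} \approx -0.28571$)
$d{\left(l,t \right)} = l \left(l + t\right)$
$N = 4$ ($N = 4 \cdot 1 = 4$)
$b{\left(p \right)} = 81 + 9 p$ ($b{\left(p \right)} = 9 \left(9 + p\right) = 81 + 9 p$)
$\left(N + H\right)^{2} + b{\left(8 \right)} = \left(4 - \frac{2}{7}\right)^{2} + \left(81 + 9 \cdot 8\right) = \left(\frac{26}{7}\right)^{2} + \left(81 + 72\right) = \frac{676}{49} + 153 = \frac{8173}{49}$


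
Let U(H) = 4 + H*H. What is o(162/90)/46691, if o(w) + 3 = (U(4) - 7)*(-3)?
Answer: -42/46691 ≈ -0.00089953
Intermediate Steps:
U(H) = 4 + H²
o(w) = -42 (o(w) = -3 + ((4 + 4²) - 7)*(-3) = -3 + ((4 + 16) - 7)*(-3) = -3 + (20 - 7)*(-3) = -3 + 13*(-3) = -3 - 39 = -42)
o(162/90)/46691 = -42/46691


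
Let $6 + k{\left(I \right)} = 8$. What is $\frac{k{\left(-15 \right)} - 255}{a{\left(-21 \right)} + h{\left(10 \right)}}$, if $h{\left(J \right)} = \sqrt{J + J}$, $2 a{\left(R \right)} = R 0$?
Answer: $- \frac{253 \sqrt{5}}{10} \approx -56.573$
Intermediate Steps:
$k{\left(I \right)} = 2$ ($k{\left(I \right)} = -6 + 8 = 2$)
$a{\left(R \right)} = 0$ ($a{\left(R \right)} = \frac{R 0}{2} = \frac{1}{2} \cdot 0 = 0$)
$h{\left(J \right)} = \sqrt{2} \sqrt{J}$ ($h{\left(J \right)} = \sqrt{2 J} = \sqrt{2} \sqrt{J}$)
$\frac{k{\left(-15 \right)} - 255}{a{\left(-21 \right)} + h{\left(10 \right)}} = \frac{2 - 255}{0 + \sqrt{2} \sqrt{10}} = - \frac{253}{0 + 2 \sqrt{5}} = - \frac{253}{2 \sqrt{5}} = - 253 \frac{\sqrt{5}}{10} = - \frac{253 \sqrt{5}}{10}$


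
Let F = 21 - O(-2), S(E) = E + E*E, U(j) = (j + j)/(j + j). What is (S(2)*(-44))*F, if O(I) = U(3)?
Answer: -5280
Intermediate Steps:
U(j) = 1 (U(j) = (2*j)/((2*j)) = (2*j)*(1/(2*j)) = 1)
O(I) = 1
S(E) = E + E²
F = 20 (F = 21 - 1*1 = 21 - 1 = 20)
(S(2)*(-44))*F = ((2*(1 + 2))*(-44))*20 = ((2*3)*(-44))*20 = (6*(-44))*20 = -264*20 = -5280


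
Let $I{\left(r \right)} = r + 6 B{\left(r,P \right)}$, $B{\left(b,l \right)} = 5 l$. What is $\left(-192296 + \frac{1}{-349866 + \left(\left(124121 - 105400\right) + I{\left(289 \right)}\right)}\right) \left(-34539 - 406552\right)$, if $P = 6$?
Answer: $\frac{28047949872937827}{330676} \approx 8.482 \cdot 10^{10}$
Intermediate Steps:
$I{\left(r \right)} = 180 + r$ ($I{\left(r \right)} = r + 6 \cdot 5 \cdot 6 = r + 6 \cdot 30 = r + 180 = 180 + r$)
$\left(-192296 + \frac{1}{-349866 + \left(\left(124121 - 105400\right) + I{\left(289 \right)}\right)}\right) \left(-34539 - 406552\right) = \left(-192296 + \frac{1}{-349866 + \left(\left(124121 - 105400\right) + \left(180 + 289\right)\right)}\right) \left(-34539 - 406552\right) = \left(-192296 + \frac{1}{-349866 + \left(18721 + 469\right)}\right) \left(-441091\right) = \left(-192296 + \frac{1}{-349866 + 19190}\right) \left(-441091\right) = \left(-192296 + \frac{1}{-330676}\right) \left(-441091\right) = \left(-192296 - \frac{1}{330676}\right) \left(-441091\right) = \left(- \frac{63587672097}{330676}\right) \left(-441091\right) = \frac{28047949872937827}{330676}$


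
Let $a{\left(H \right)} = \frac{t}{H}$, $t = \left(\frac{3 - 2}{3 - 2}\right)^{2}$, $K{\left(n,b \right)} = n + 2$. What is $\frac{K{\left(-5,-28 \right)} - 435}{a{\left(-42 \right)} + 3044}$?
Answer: $- \frac{18396}{127847} \approx -0.14389$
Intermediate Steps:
$K{\left(n,b \right)} = 2 + n$
$t = 1$ ($t = \left(1 \cdot 1^{-1}\right)^{2} = \left(1 \cdot 1\right)^{2} = 1^{2} = 1$)
$a{\left(H \right)} = \frac{1}{H}$ ($a{\left(H \right)} = 1 \frac{1}{H} = \frac{1}{H}$)
$\frac{K{\left(-5,-28 \right)} - 435}{a{\left(-42 \right)} + 3044} = \frac{\left(2 - 5\right) - 435}{\frac{1}{-42} + 3044} = \frac{-3 - 435}{- \frac{1}{42} + 3044} = - \frac{438}{\frac{127847}{42}} = \left(-438\right) \frac{42}{127847} = - \frac{18396}{127847}$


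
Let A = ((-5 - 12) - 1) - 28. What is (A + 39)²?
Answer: 49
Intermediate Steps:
A = -46 (A = (-17 - 1) - 28 = -18 - 28 = -46)
(A + 39)² = (-46 + 39)² = (-7)² = 49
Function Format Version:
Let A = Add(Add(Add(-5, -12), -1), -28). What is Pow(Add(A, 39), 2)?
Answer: 49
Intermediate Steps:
A = -46 (A = Add(Add(-17, -1), -28) = Add(-18, -28) = -46)
Pow(Add(A, 39), 2) = Pow(Add(-46, 39), 2) = Pow(-7, 2) = 49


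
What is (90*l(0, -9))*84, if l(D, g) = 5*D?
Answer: 0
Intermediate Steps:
(90*l(0, -9))*84 = (90*(5*0))*84 = (90*0)*84 = 0*84 = 0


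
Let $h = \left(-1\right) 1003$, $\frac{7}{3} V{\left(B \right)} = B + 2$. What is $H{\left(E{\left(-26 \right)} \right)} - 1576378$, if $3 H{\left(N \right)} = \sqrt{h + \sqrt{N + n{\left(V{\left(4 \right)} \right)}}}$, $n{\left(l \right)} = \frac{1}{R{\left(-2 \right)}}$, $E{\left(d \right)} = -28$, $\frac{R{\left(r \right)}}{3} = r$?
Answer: $-1576378 + \frac{\sqrt{-36108 + 78 i \sqrt{6}}}{18} \approx -1.5764 \cdot 10^{6} + 10.557 i$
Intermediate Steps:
$R{\left(r \right)} = 3 r$
$V{\left(B \right)} = \frac{6}{7} + \frac{3 B}{7}$ ($V{\left(B \right)} = \frac{3 \left(B + 2\right)}{7} = \frac{3 \left(2 + B\right)}{7} = \frac{6}{7} + \frac{3 B}{7}$)
$n{\left(l \right)} = - \frac{1}{6}$ ($n{\left(l \right)} = \frac{1}{3 \left(-2\right)} = \frac{1}{-6} = - \frac{1}{6}$)
$h = -1003$
$H{\left(N \right)} = \frac{\sqrt{-1003 + \sqrt{- \frac{1}{6} + N}}}{3}$ ($H{\left(N \right)} = \frac{\sqrt{-1003 + \sqrt{N - \frac{1}{6}}}}{3} = \frac{\sqrt{-1003 + \sqrt{- \frac{1}{6} + N}}}{3}$)
$H{\left(E{\left(-26 \right)} \right)} - 1576378 = \frac{\sqrt{-36108 + 6 \sqrt{6} \sqrt{-1 + 6 \left(-28\right)}}}{18} - 1576378 = \frac{\sqrt{-36108 + 6 \sqrt{6} \sqrt{-1 - 168}}}{18} - 1576378 = \frac{\sqrt{-36108 + 6 \sqrt{6} \sqrt{-169}}}{18} - 1576378 = \frac{\sqrt{-36108 + 6 \sqrt{6} \cdot 13 i}}{18} - 1576378 = \frac{\sqrt{-36108 + 78 i \sqrt{6}}}{18} - 1576378 = -1576378 + \frac{\sqrt{-36108 + 78 i \sqrt{6}}}{18}$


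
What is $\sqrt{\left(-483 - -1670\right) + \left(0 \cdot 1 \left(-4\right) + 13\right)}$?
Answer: $20 \sqrt{3} \approx 34.641$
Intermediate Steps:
$\sqrt{\left(-483 - -1670\right) + \left(0 \cdot 1 \left(-4\right) + 13\right)} = \sqrt{\left(-483 + 1670\right) + \left(0 \left(-4\right) + 13\right)} = \sqrt{1187 + \left(0 + 13\right)} = \sqrt{1187 + 13} = \sqrt{1200} = 20 \sqrt{3}$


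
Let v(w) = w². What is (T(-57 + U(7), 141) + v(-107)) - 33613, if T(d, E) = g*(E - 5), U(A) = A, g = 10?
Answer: -20804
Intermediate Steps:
T(d, E) = -50 + 10*E (T(d, E) = 10*(E - 5) = 10*(-5 + E) = -50 + 10*E)
(T(-57 + U(7), 141) + v(-107)) - 33613 = ((-50 + 10*141) + (-107)²) - 33613 = ((-50 + 1410) + 11449) - 33613 = (1360 + 11449) - 33613 = 12809 - 33613 = -20804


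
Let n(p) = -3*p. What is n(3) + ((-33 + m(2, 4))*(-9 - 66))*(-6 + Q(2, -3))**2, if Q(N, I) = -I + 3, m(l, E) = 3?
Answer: -9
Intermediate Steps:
Q(N, I) = 3 - I
n(3) + ((-33 + m(2, 4))*(-9 - 66))*(-6 + Q(2, -3))**2 = -3*3 + ((-33 + 3)*(-9 - 66))*(-6 + (3 - 1*(-3)))**2 = -9 + (-30*(-75))*(-6 + (3 + 3))**2 = -9 + 2250*(-6 + 6)**2 = -9 + 2250*0**2 = -9 + 2250*0 = -9 + 0 = -9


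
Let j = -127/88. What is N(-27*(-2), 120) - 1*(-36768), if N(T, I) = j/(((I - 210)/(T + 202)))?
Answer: 18202192/495 ≈ 36772.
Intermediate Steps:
j = -127/88 (j = -127*1/88 = -127/88 ≈ -1.4432)
N(T, I) = -127*(202 + T)/(88*(-210 + I)) (N(T, I) = -127*(T + 202)/(I - 210)/88 = -127*(202 + T)/(-210 + I)/88 = -127*(202 + T)/(88*(-210 + I)))
N(-27*(-2), 120) - 1*(-36768) = 127*(-202 - (-27)*(-2))/(88*(-210 + 120)) - 1*(-36768) = (127/88)*(-202 - 1*54)/(-90) + 36768 = (127/88)*(-1/90)*(-202 - 54) + 36768 = (127/88)*(-1/90)*(-256) + 36768 = 2032/495 + 36768 = 18202192/495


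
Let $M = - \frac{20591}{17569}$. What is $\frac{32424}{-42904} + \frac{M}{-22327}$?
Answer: $- \frac{1589731764806}{2103706806869} \approx -0.75568$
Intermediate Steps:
$M = - \frac{20591}{17569}$ ($M = \left(-20591\right) \frac{1}{17569} = - \frac{20591}{17569} \approx -1.172$)
$\frac{32424}{-42904} + \frac{M}{-22327} = \frac{32424}{-42904} - \frac{20591}{17569 \left(-22327\right)} = 32424 \left(- \frac{1}{42904}\right) - - \frac{20591}{392263063} = - \frac{4053}{5363} + \frac{20591}{392263063} = - \frac{1589731764806}{2103706806869}$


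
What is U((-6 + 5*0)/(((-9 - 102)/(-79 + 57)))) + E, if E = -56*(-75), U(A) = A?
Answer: 155356/37 ≈ 4198.8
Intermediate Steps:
E = 4200
U((-6 + 5*0)/(((-9 - 102)/(-79 + 57)))) + E = (-6 + 5*0)/(((-9 - 102)/(-79 + 57))) + 4200 = (-6 + 0)/((-111/(-22))) + 4200 = -6/((-111*(-1/22))) + 4200 = -6/111/22 + 4200 = -6*22/111 + 4200 = -44/37 + 4200 = 155356/37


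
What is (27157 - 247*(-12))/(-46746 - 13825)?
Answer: -4303/8653 ≈ -0.49728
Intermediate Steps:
(27157 - 247*(-12))/(-46746 - 13825) = (27157 + 2964)/(-60571) = 30121*(-1/60571) = -4303/8653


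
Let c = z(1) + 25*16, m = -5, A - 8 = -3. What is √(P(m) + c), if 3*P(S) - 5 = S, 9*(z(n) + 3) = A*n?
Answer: √3578/3 ≈ 19.939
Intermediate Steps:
A = 5 (A = 8 - 3 = 5)
z(n) = -3 + 5*n/9 (z(n) = -3 + (5*n)/9 = -3 + 5*n/9)
P(S) = 5/3 + S/3
c = 3578/9 (c = (-3 + (5/9)*1) + 25*16 = (-3 + 5/9) + 400 = -22/9 + 400 = 3578/9 ≈ 397.56)
√(P(m) + c) = √((5/3 + (⅓)*(-5)) + 3578/9) = √((5/3 - 5/3) + 3578/9) = √(0 + 3578/9) = √(3578/9) = √3578/3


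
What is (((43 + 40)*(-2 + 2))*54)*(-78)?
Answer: 0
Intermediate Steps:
(((43 + 40)*(-2 + 2))*54)*(-78) = ((83*0)*54)*(-78) = (0*54)*(-78) = 0*(-78) = 0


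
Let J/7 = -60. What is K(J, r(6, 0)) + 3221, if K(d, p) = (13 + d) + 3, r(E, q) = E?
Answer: 2817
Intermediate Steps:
J = -420 (J = 7*(-60) = -420)
K(d, p) = 16 + d
K(J, r(6, 0)) + 3221 = (16 - 420) + 3221 = -404 + 3221 = 2817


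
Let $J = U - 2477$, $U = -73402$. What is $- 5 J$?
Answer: $379395$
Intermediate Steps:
$J = -75879$ ($J = -73402 - 2477 = -75879$)
$- 5 J = \left(-5\right) \left(-75879\right) = 379395$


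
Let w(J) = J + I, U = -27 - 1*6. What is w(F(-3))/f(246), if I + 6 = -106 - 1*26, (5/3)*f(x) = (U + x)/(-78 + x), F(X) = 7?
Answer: -36680/213 ≈ -172.21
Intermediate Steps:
U = -33 (U = -27 - 6 = -33)
f(x) = 3*(-33 + x)/(5*(-78 + x)) (f(x) = 3*((-33 + x)/(-78 + x))/5 = 3*(-33 + x)/(5*(-78 + x)))
I = -138 (I = -6 + (-106 - 1*26) = -6 + (-106 - 26) = -6 - 132 = -138)
w(J) = -138 + J (w(J) = J - 138 = -138 + J)
w(F(-3))/f(246) = (-138 + 7)/((3*(-33 + 246)/(5*(-78 + 246)))) = -131/((⅗)*213/168) = -131/((⅗)*(1/168)*213) = -131/213/280 = -131*280/213 = -36680/213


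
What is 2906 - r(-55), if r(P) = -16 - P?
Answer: 2867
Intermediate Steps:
2906 - r(-55) = 2906 - (-16 - 1*(-55)) = 2906 - (-16 + 55) = 2906 - 1*39 = 2906 - 39 = 2867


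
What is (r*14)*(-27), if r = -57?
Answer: 21546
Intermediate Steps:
(r*14)*(-27) = -57*14*(-27) = -798*(-27) = 21546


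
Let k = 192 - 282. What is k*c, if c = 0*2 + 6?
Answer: -540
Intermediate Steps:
k = -90
c = 6 (c = 0 + 6 = 6)
k*c = -90*6 = -540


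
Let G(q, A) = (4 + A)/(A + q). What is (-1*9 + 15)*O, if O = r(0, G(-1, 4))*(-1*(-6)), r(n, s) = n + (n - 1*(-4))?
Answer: 144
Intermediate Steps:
G(q, A) = (4 + A)/(A + q)
r(n, s) = 4 + 2*n (r(n, s) = n + (n + 4) = n + (4 + n) = 4 + 2*n)
O = 24 (O = (4 + 2*0)*(-1*(-6)) = (4 + 0)*6 = 4*6 = 24)
(-1*9 + 15)*O = (-1*9 + 15)*24 = (-9 + 15)*24 = 6*24 = 144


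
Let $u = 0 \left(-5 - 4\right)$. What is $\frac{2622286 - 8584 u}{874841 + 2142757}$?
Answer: $\frac{1311143}{1508799} \approx 0.869$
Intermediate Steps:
$u = 0$ ($u = 0 \left(-9\right) = 0$)
$\frac{2622286 - 8584 u}{874841 + 2142757} = \frac{2622286 - 0}{874841 + 2142757} = \frac{2622286 + 0}{3017598} = 2622286 \cdot \frac{1}{3017598} = \frac{1311143}{1508799}$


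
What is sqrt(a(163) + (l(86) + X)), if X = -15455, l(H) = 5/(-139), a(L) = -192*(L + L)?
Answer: I*sqrt(1507946782)/139 ≈ 279.37*I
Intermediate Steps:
a(L) = -384*L
l(H) = -5/139 (l(H) = 5*(-1/139) = -5/139)
sqrt(a(163) + (l(86) + X)) = sqrt(-384*163 + (-5/139 - 15455)) = sqrt(-62592 - 2148250/139) = sqrt(-10848538/139) = I*sqrt(1507946782)/139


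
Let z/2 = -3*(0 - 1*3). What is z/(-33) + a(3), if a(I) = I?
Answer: 27/11 ≈ 2.4545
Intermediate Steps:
z = 18 (z = 2*(-3*(0 - 1*3)) = 2*(-3*(0 - 3)) = 2*(-3*(-3)) = 2*9 = 18)
z/(-33) + a(3) = 18/(-33) + 3 = 18*(-1/33) + 3 = -6/11 + 3 = 27/11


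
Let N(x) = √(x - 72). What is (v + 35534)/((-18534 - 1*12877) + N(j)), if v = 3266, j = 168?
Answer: -48749872/39466033 - 6208*√6/39466033 ≈ -1.2356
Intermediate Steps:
N(x) = √(-72 + x)
(v + 35534)/((-18534 - 1*12877) + N(j)) = (3266 + 35534)/((-18534 - 1*12877) + √(-72 + 168)) = 38800/((-18534 - 12877) + √96) = 38800/(-31411 + 4*√6)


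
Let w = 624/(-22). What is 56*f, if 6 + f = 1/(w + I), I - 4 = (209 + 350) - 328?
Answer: -763112/2273 ≈ -335.73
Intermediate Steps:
I = 235 (I = 4 + ((209 + 350) - 328) = 4 + (559 - 328) = 4 + 231 = 235)
w = -312/11 (w = 624*(-1/22) = -312/11 ≈ -28.364)
f = -13627/2273 (f = -6 + 1/(-312/11 + 235) = -6 + 1/(2273/11) = -6 + 11/2273 = -13627/2273 ≈ -5.9952)
56*f = 56*(-13627/2273) = -763112/2273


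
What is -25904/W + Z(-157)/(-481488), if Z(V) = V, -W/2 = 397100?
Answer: 1574644319/47799721200 ≈ 0.032943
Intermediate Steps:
W = -794200 (W = -2*397100 = -794200)
-25904/W + Z(-157)/(-481488) = -25904/(-794200) - 157/(-481488) = -25904*(-1/794200) - 157*(-1/481488) = 3238/99275 + 157/481488 = 1574644319/47799721200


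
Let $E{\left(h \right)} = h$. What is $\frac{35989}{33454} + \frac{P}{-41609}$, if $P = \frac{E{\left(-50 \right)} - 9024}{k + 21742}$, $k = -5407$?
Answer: $\frac{24461415588431}{22738115583810} \approx 1.0758$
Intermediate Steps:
$P = - \frac{9074}{16335}$ ($P = \frac{-50 - 9024}{-5407 + 21742} = - \frac{9074}{16335} \approx -0.55549$)
$\frac{35989}{33454} + \frac{P}{-41609} = \frac{35989}{33454} - \frac{9074}{16335 \left(-41609\right)} = 35989 \cdot \frac{1}{33454} - - \frac{9074}{679683015} = \frac{35989}{33454} + \frac{9074}{679683015} = \frac{24461415588431}{22738115583810}$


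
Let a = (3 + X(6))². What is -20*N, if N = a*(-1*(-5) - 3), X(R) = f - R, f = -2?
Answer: -1000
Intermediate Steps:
X(R) = -2 - R
a = 25 (a = (3 + (-2 - 1*6))² = (3 + (-2 - 6))² = (3 - 8)² = (-5)² = 25)
N = 50 (N = 25*(-1*(-5) - 3) = 25*(5 - 3) = 25*2 = 50)
-20*N = -20*50 = -1000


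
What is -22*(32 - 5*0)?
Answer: -704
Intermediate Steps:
-22*(32 - 5*0) = -22*(32 + 0) = -22*32 = -704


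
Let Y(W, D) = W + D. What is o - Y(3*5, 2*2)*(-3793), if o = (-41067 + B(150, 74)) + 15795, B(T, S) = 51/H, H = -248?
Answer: 11605109/248 ≈ 46795.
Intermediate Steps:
B(T, S) = -51/248 (B(T, S) = 51/(-248) = 51*(-1/248) = -51/248)
Y(W, D) = D + W
o = -6267507/248 (o = (-41067 - 51/248) + 15795 = -10184667/248 + 15795 = -6267507/248 ≈ -25272.)
o - Y(3*5, 2*2)*(-3793) = -6267507/248 - (2*2 + 3*5)*(-3793) = -6267507/248 - (4 + 15)*(-3793) = -6267507/248 - 19*(-3793) = -6267507/248 - 1*(-72067) = -6267507/248 + 72067 = 11605109/248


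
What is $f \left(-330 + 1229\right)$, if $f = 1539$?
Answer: $1383561$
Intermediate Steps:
$f \left(-330 + 1229\right) = 1539 \left(-330 + 1229\right) = 1539 \cdot 899 = 1383561$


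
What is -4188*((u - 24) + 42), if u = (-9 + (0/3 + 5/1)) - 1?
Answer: -54444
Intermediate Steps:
u = -5 (u = (-9 + (0*(⅓) + 5*1)) - 1 = (-9 + (0 + 5)) - 1 = (-9 + 5) - 1 = -4 - 1 = -5)
-4188*((u - 24) + 42) = -4188*((-5 - 24) + 42) = -4188*(-29 + 42) = -4188*13 = -54444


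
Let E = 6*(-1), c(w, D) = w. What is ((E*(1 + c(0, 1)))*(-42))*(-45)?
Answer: -11340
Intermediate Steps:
E = -6
((E*(1 + c(0, 1)))*(-42))*(-45) = (-6*(1 + 0)*(-42))*(-45) = (-6*1*(-42))*(-45) = -6*(-42)*(-45) = 252*(-45) = -11340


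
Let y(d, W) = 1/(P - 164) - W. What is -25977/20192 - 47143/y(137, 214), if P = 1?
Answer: 154255411637/704357536 ≈ 219.00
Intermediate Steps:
y(d, W) = -1/163 - W (y(d, W) = 1/(1 - 164) - W = 1/(-163) - W = -1/163 - W)
-25977/20192 - 47143/y(137, 214) = -25977/20192 - 47143/(-1/163 - 1*214) = -25977*1/20192 - 47143/(-1/163 - 214) = -25977/20192 - 47143/(-34883/163) = -25977/20192 - 47143*(-163/34883) = -25977/20192 + 7684309/34883 = 154255411637/704357536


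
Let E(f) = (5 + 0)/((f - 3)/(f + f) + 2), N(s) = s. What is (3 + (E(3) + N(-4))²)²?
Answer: 441/16 ≈ 27.563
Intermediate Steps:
E(f) = 5/(2 + (-3 + f)/(2*f)) (E(f) = 5/((-3 + f)/((2*f)) + 2) = 5/((-3 + f)*(1/(2*f)) + 2) = 5/((-3 + f)/(2*f) + 2) = 5/(2 + (-3 + f)/(2*f)))
(3 + (E(3) + N(-4))²)² = (3 + (10*3/(-3 + 5*3) - 4)²)² = (3 + (10*3/(-3 + 15) - 4)²)² = (3 + (10*3/12 - 4)²)² = (3 + (10*3*(1/12) - 4)²)² = (3 + (5/2 - 4)²)² = (3 + (-3/2)²)² = (3 + 9/4)² = (21/4)² = 441/16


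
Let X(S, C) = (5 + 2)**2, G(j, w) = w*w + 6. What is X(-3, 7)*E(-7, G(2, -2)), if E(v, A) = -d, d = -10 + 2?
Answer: 392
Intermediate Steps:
d = -8
G(j, w) = 6 + w**2 (G(j, w) = w**2 + 6 = 6 + w**2)
X(S, C) = 49 (X(S, C) = 7**2 = 49)
E(v, A) = 8 (E(v, A) = -1*(-8) = 8)
X(-3, 7)*E(-7, G(2, -2)) = 49*8 = 392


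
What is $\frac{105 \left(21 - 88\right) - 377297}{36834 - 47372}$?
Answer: $\frac{192166}{5269} \approx 36.471$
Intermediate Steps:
$\frac{105 \left(21 - 88\right) - 377297}{36834 - 47372} = \frac{105 \left(-67\right) - 377297}{-10538} = \left(-7035 - 377297\right) \left(- \frac{1}{10538}\right) = \left(-384332\right) \left(- \frac{1}{10538}\right) = \frac{192166}{5269}$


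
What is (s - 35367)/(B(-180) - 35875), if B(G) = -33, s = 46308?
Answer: -10941/35908 ≈ -0.30470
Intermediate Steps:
(s - 35367)/(B(-180) - 35875) = (46308 - 35367)/(-33 - 35875) = 10941/(-35908) = 10941*(-1/35908) = -10941/35908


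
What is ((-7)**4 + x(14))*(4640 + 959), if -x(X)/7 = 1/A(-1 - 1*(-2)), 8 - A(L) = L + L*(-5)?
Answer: 161279195/12 ≈ 1.3440e+7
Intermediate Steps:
A(L) = 8 + 4*L (A(L) = 8 - (L + L*(-5)) = 8 - (L - 5*L) = 8 - (-4)*L = 8 + 4*L)
x(X) = -7/12 (x(X) = -7/(8 + 4*(-1 - 1*(-2))) = -7/(8 + 4*(-1 + 2)) = -7/(8 + 4*1) = -7/(8 + 4) = -7/12)
((-7)**4 + x(14))*(4640 + 959) = ((-7)**4 - 7/12)*(4640 + 959) = (2401 - 7/12)*5599 = (28805/12)*5599 = 161279195/12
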